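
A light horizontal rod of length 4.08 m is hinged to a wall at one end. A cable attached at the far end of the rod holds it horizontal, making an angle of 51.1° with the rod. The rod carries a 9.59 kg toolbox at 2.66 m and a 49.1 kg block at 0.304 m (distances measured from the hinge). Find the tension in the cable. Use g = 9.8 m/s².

T ≈ 125 N

Taking torques about the hinge:
Toolbox: 9.59 × 9.8 = 93.98 N down at 2.66 m → arm 2.66 m, τ = 93.98 × 2.66 = 250 N·m clockwise.
Block: 49.1 × 9.8 = 481.2 N down at 0.304 m → arm 0.304 m, τ = 481.2 × 0.304 = 146.3 N·m clockwise.
Total clockwise load moment = 396.3 N·m.
The cable tension T acts at 4.08 m; only its component perpendicular to the rod, T sinθ, produces torque. sin 51.1° = 0.7782.
Setting net torque to zero: T × 4.08 × 0.7782 = 396.3 → T = 396.3 / 3.175 = 125 N.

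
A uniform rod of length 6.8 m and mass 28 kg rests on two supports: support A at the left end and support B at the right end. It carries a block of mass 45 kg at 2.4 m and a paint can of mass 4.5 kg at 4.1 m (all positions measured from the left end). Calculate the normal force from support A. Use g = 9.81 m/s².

Taking torques about support B:
Beam weight: 28 × 9.81 = 274.7 N down at 3.4 m → arm 3.4 m, τ = 274.7 × 3.4 = 934 N·m counterclockwise.
Block: 45 × 9.81 = 441.5 N down at 2.4 m → arm 4.4 m, τ = 441.5 × 4.4 = 1943 N·m counterclockwise.
Paint can: 4.5 × 9.81 = 44.15 N down at 4.1 m → arm 2.7 m, τ = 44.15 × 2.7 = 119.2 N·m counterclockwise.
Net load moment about support B = 2996 N·m counterclockwise.
Reaction R at support A is upward at 0 m, arm 6.8 m → moment R × 6.8 clockwise.
Στ = 0 ⇒ R × 6.8 = 2996 ⇒ R = 441 N.

R_A ≈ 441 N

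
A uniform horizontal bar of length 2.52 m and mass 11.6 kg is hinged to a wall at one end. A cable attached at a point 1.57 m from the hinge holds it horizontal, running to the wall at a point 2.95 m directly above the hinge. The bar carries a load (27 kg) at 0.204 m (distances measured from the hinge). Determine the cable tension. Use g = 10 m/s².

T ≈ 145 N

Sum moments about the hinge (the unknown hinge reaction has zero arm there).
Beam weight: 11.6 × 10 = 116 N down at 1.26 m → arm 1.26 m, τ = 116 × 1.26 = 146.2 N·m clockwise.
Load: 27 × 10 = 270 N down at 0.204 m → arm 0.204 m, τ = 270 × 0.204 = 55.08 N·m clockwise.
Total clockwise load moment = 201.3 N·m.
The cable tension T acts at 1.57 m; only its component perpendicular to the bar, T sinθ, produces torque. sinθ = h/√(h²+d²) = 2.95/√(2.95²+1.57²) = 0.8828.
Setting net torque to zero: T × 1.57 × 0.8828 = 201.3 → T = 201.3 / 1.386 = 145 N.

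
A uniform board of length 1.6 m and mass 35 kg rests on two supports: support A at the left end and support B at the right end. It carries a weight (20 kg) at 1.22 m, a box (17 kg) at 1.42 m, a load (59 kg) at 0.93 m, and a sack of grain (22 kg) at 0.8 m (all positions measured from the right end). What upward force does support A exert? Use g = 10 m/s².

R_A ≈ 931 N

About support B:
Beam weight: 35 × 10 = 350 N down at 0.8 m → arm 0.8 m, τ = 350 × 0.8 = 280 N·m counterclockwise.
Weight: 20 × 10 = 200 N down at 1.22 m → arm 1.22 m, τ = 200 × 1.22 = 244 N·m counterclockwise.
Box: 17 × 10 = 170 N down at 1.42 m → arm 1.42 m, τ = 170 × 1.42 = 241.4 N·m counterclockwise.
Load: 59 × 10 = 590 N down at 0.93 m → arm 0.93 m, τ = 590 × 0.93 = 548.7 N·m counterclockwise.
Sack of grain: 22 × 10 = 220 N down at 0.8 m → arm 0.8 m, τ = 220 × 0.8 = 176 N·m counterclockwise.
Net load moment about support B = 1490 N·m counterclockwise.
Reaction R at support A is upward at 1.6 m, arm 1.6 m → moment R × 1.6 clockwise.
Στ = 0 ⇒ R × 1.6 = 1490 ⇒ R = 931 N.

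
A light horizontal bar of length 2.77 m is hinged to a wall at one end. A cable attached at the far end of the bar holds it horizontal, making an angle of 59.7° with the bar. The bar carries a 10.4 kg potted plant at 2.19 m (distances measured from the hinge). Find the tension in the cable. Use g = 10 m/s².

T ≈ 95.2 N

About the hinge:
Potted plant: 10.4 × 10 = 104 N down at 2.19 m → arm 2.19 m, τ = 104 × 2.19 = 227.8 N·m clockwise.
Total clockwise load moment = 227.8 N·m.
The cable tension T acts at 2.77 m; only its component perpendicular to the bar, T sinθ, produces torque. sin 59.7° = 0.8634.
Στ = 0 ⇒ T × 2.77 × 0.8634 = 227.8 ⇒ T = 227.8 / 2.392 = 95.2 N.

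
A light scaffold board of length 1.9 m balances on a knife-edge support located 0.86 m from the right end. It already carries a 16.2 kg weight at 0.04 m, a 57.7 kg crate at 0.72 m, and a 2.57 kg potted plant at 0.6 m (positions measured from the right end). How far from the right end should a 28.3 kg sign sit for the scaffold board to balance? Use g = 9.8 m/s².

x ≈ 1.64 m from the right end

Choose the knife-edge support (at 0.86 m from the right end) as the axis so the support reaction has zero arm there.
Weight: 16.2 × 9.8 = 158.8 N down at 0.04 m → arm 0.82 m, τ = 158.8 × 0.82 = 130.2 N·m clockwise.
Crate: 57.7 × 9.8 = 565.5 N down at 0.72 m → arm 0.14 m, τ = 565.5 × 0.14 = 79.17 N·m clockwise.
Potted plant: 2.57 × 9.8 = 25.19 N down at 0.6 m → arm 0.26 m, τ = 25.19 × 0.26 = 6.549 N·m clockwise.
Net moment of existing loads = 215.9 N·m clockwise.
The sign weighs 28.3 × 9.8 = 277.3 N and must supply an equal counterclockwise moment, so its lever arm about the knife-edge support is 215.9 / 277.3 = 0.779 m.
That puts it at 0.86 + 0.779 = 1.64 m from the right end.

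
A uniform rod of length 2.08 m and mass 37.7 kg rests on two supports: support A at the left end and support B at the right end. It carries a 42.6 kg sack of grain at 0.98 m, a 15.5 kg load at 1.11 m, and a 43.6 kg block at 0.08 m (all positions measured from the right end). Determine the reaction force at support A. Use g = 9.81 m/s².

R_A ≈ 479 N

Choose support B as the axis so its reaction then has zero moment arm.
Beam weight: 37.7 × 9.81 = 369.8 N down at 1.04 m → arm 1.04 m, τ = 369.8 × 1.04 = 384.6 N·m counterclockwise.
Sack of grain: 42.6 × 9.81 = 417.9 N down at 0.98 m → arm 0.98 m, τ = 417.9 × 0.98 = 409.5 N·m counterclockwise.
Load: 15.5 × 9.81 = 152.1 N down at 1.11 m → arm 1.11 m, τ = 152.1 × 1.11 = 168.8 N·m counterclockwise.
Block: 43.6 × 9.81 = 427.7 N down at 0.08 m → arm 0.08 m, τ = 427.7 × 0.08 = 34.22 N·m counterclockwise.
Net load moment about support B = 997.1 N·m counterclockwise.
Reaction R at support A is upward at 2.08 m, arm 2.08 m → moment R × 2.08 clockwise.
Στ = 0 ⇒ R × 2.08 = 997.1 ⇒ R = 479 N.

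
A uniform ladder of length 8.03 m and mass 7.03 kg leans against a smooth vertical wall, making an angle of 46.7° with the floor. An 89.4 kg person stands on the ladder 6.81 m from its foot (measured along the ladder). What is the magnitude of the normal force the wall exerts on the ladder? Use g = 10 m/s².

N_wall ≈ 748 N

Choose the foot of the ladder as the axis so the floor normal and friction both act there and drop out.
Ladder weight 7.03×10 = 70.3 N acts at 4.015 m along the ladder; its horizontal arm is 4.015·cos46.7° = 2.754 m → τ = 193.6 N·m clockwise.
Person: 89.4×10 = 894 N at 6.81 m → arm 4.67 m → τ = 4175 N·m clockwise.
Wall normal N acts horizontally at the top; its moment arm is the height L sinθ = 8.03·sin46.7° = 5.844 m, counterclockwise.
Balancing moments: N × 5.844 = 4369, giving N = 748 N.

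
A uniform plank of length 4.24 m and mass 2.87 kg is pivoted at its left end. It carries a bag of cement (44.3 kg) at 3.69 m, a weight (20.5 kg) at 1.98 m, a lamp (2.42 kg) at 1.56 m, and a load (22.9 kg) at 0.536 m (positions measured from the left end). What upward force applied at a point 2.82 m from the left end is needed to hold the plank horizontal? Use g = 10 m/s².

F ≈ 802 N

Choose the left end as the axis so the unknown pivot reaction has zero arm there.
Beam weight: 2.87 × 10 = 28.7 N down at 2.12 m → arm 2.12 m, τ = 28.7 × 2.12 = 60.84 N·m clockwise.
Bag of cement: 44.3 × 10 = 443 N down at 3.69 m → arm 3.69 m, τ = 443 × 3.69 = 1635 N·m clockwise.
Weight: 20.5 × 10 = 205 N down at 1.98 m → arm 1.98 m, τ = 205 × 1.98 = 405.9 N·m clockwise.
Lamp: 2.42 × 10 = 24.2 N down at 1.56 m → arm 1.56 m, τ = 24.2 × 1.56 = 37.75 N·m clockwise.
Load: 22.9 × 10 = 229 N down at 0.536 m → arm 0.536 m, τ = 229 × 0.536 = 122.7 N·m clockwise.
Net moment of the loads = 2262 N·m clockwise.
The upward force F acts at a point 2.82 m from the left end, arm 2.82 m, giving F × 2.82 counterclockwise.
Στ = 0 ⇒ F × 2.82 = 2262 ⇒ F = 2262 / 2.82 = 802 N.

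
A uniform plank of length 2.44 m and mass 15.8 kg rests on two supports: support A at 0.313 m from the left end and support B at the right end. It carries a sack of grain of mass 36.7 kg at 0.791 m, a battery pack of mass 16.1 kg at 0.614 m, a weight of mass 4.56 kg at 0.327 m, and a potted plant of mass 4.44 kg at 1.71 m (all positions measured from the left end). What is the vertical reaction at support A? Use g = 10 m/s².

Taking torques about support B:
Beam weight: 15.8 × 10 = 158 N down at 1.22 m → arm 1.22 m, τ = 158 × 1.22 = 192.8 N·m counterclockwise.
Sack of grain: 36.7 × 10 = 367 N down at 0.791 m → arm 1.649 m, τ = 367 × 1.649 = 605.2 N·m counterclockwise.
Battery pack: 16.1 × 10 = 161 N down at 0.614 m → arm 1.826 m, τ = 161 × 1.826 = 294 N·m counterclockwise.
Weight: 4.56 × 10 = 45.6 N down at 0.327 m → arm 2.113 m, τ = 45.6 × 2.113 = 96.35 N·m counterclockwise.
Potted plant: 4.44 × 10 = 44.4 N down at 1.71 m → arm 0.73 m, τ = 44.4 × 0.73 = 32.41 N·m counterclockwise.
Net load moment about support B = 1221 N·m counterclockwise.
Reaction R at support A is upward at 0.313 m, arm 2.127 m → moment R × 2.127 clockwise.
Στ = 0 ⇒ R × 2.127 = 1221 ⇒ R = 574 N.

R_A ≈ 574 N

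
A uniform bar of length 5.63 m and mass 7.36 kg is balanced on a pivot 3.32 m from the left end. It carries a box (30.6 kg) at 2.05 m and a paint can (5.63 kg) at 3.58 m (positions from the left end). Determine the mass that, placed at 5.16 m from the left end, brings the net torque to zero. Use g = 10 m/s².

m ≈ 22.3 kg

Taking torques about the pivot (at 3.32 m from the left end):
Beam weight: 7.36 × 10 = 73.6 N down at 2.815 m → arm 0.505 m, τ = 73.6 × 0.505 = 37.17 N·m counterclockwise.
Box: 30.6 × 10 = 306 N down at 2.05 m → arm 1.27 m, τ = 306 × 1.27 = 388.6 N·m counterclockwise.
Paint can: 5.63 × 10 = 56.3 N down at 3.58 m → arm 0.26 m, τ = 56.3 × 0.26 = 14.64 N·m clockwise.
Net moment of known loads = 411.1 N·m counterclockwise.
An unknown mass m at 5.16 m has arm 1.84 m; its moment is m·g·1.84 clockwise.
Balancing moments: m × 10 × 1.84 = 411.1, giving m = 411.1 / (10 × 1.84) = 22.3 kg.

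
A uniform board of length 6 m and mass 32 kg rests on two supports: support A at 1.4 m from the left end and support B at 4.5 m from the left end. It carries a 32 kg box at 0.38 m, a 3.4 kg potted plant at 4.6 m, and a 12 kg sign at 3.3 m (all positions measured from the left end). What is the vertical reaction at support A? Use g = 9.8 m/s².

Take moments about support B.
Beam weight: 32 × 9.8 = 313.6 N down at 3 m → arm 1.5 m, τ = 313.6 × 1.5 = 470.4 N·m counterclockwise.
Box: 32 × 9.8 = 313.6 N down at 0.38 m → arm 4.12 m, τ = 313.6 × 4.12 = 1292 N·m counterclockwise.
Potted plant: 3.4 × 9.8 = 33.32 N down at 4.6 m → arm 0.1 m, τ = 33.32 × 0.1 = 3.332 N·m clockwise.
Sign: 12 × 9.8 = 117.6 N down at 3.3 m → arm 1.2 m, τ = 117.6 × 1.2 = 141.1 N·m counterclockwise.
Net load moment about support B = 1900 N·m counterclockwise.
Reaction R at support A is upward at 1.4 m, arm 3.1 m → moment R × 3.1 clockwise.
Balancing moments: R × 3.1 = 1900, giving R = 613 N.

R_A ≈ 613 N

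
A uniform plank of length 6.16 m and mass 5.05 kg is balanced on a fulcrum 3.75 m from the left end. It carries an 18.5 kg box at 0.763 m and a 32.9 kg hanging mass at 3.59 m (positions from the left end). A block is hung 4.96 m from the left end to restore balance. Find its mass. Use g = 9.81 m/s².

m ≈ 52.8 kg

Taking torques about the fulcrum (at 3.75 m from the left end):
Beam weight: 5.05 × 9.81 = 49.54 N down at 3.08 m → arm 0.67 m, τ = 49.54 × 0.67 = 33.19 N·m counterclockwise.
Box: 18.5 × 9.81 = 181.5 N down at 0.763 m → arm 2.987 m, τ = 181.5 × 2.987 = 542.1 N·m counterclockwise.
Hanging mass: 32.9 × 9.81 = 322.7 N down at 3.59 m → arm 0.16 m, τ = 322.7 × 0.16 = 51.63 N·m counterclockwise.
Net moment of known loads = 626.9 N·m counterclockwise.
An unknown mass m at 4.96 m has arm 1.21 m; its moment is m·g·1.21 clockwise.
Στ = 0 ⇒ m × 9.81 × 1.21 = 626.9 ⇒ m = 626.9 / (9.81 × 1.21) = 52.8 kg.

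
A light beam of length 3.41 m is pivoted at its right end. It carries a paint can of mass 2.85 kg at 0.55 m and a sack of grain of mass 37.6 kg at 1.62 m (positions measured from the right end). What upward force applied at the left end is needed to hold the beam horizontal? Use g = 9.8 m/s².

Sum moments about the right end (the unknown pivot reaction has zero arm there).
Paint can: 2.85 × 9.8 = 27.93 N down at 0.55 m → arm 0.55 m, τ = 27.93 × 0.55 = 15.36 N·m counterclockwise.
Sack of grain: 37.6 × 9.8 = 368.5 N down at 1.62 m → arm 1.62 m, τ = 368.5 × 1.62 = 597 N·m counterclockwise.
Net moment of the loads = 612.4 N·m counterclockwise.
The upward force F acts at the left end, arm 3.41 m, giving F × 3.41 clockwise.
For rotational equilibrium, F × 3.41 = 612.4, so F = 612.4 / 3.41 = 180 N.

F ≈ 180 N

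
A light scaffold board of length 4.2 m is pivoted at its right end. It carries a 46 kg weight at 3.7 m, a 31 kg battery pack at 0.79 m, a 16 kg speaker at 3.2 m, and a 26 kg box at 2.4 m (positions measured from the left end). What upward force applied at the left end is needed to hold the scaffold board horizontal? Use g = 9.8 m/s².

About the right end:
Weight: 46 × 9.8 = 450.8 N down at 3.7 m → arm 0.5 m, τ = 450.8 × 0.5 = 225.4 N·m counterclockwise.
Battery pack: 31 × 9.8 = 303.8 N down at 0.79 m → arm 3.41 m, τ = 303.8 × 3.41 = 1036 N·m counterclockwise.
Speaker: 16 × 9.8 = 156.8 N down at 3.2 m → arm 1 m, τ = 156.8 × 1 = 156.8 N·m counterclockwise.
Box: 26 × 9.8 = 254.8 N down at 2.4 m → arm 1.8 m, τ = 254.8 × 1.8 = 458.6 N·m counterclockwise.
Net moment of the loads = 1877 N·m counterclockwise.
The upward force F acts at the left end, arm 4.2 m, giving F × 4.2 clockwise.
Setting net torque to zero: F × 4.2 = 1877 → F = 1877 / 4.2 = 447 N.

F ≈ 447 N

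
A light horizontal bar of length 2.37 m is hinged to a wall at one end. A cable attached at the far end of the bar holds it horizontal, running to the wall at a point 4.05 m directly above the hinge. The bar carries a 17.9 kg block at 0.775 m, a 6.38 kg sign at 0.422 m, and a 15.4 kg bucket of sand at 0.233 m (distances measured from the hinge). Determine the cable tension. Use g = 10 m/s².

T ≈ 98.5 N

Taking torques about the hinge:
Block: 17.9 × 10 = 179 N down at 0.775 m → arm 0.775 m, τ = 179 × 0.775 = 138.7 N·m clockwise.
Sign: 6.38 × 10 = 63.8 N down at 0.422 m → arm 0.422 m, τ = 63.8 × 0.422 = 26.92 N·m clockwise.
Bucket of sand: 15.4 × 10 = 154 N down at 0.233 m → arm 0.233 m, τ = 154 × 0.233 = 35.88 N·m clockwise.
Total clockwise load moment = 201.5 N·m.
The cable tension T acts at 2.37 m; only its component perpendicular to the bar, T sinθ, produces torque. sinθ = h/√(h²+d²) = 4.05/√(4.05²+2.37²) = 0.8631.
Στ = 0 ⇒ T × 2.37 × 0.8631 = 201.5 ⇒ T = 201.5 / 2.046 = 98.5 N.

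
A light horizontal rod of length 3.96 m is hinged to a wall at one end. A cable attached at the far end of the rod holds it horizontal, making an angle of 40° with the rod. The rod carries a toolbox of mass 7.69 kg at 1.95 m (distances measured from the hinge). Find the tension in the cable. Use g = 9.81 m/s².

Take moments about the hinge.
Toolbox: 7.69 × 9.81 = 75.44 N down at 1.95 m → arm 1.95 m, τ = 75.44 × 1.95 = 147.1 N·m clockwise.
Total clockwise load moment = 147.1 N·m.
The cable tension T acts at 3.96 m; only its component perpendicular to the rod, T sinθ, produces torque. sin 40° = 0.6428.
Balancing moments: T × 3.96 × 0.6428 = 147.1, giving T = 147.1 / 2.545 = 57.8 N.

T ≈ 57.8 N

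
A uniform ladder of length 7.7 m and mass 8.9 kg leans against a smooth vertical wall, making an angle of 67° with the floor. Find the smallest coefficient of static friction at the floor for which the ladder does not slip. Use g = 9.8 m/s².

μ_min ≈ 0.212

Taking torques about the foot of the ladder:
Ladder weight 8.9×9.8 = 87.22 N acts at 3.85 m along the ladder; its horizontal arm is 3.85·cos67° = 1.504 m → τ = 131.2 N·m clockwise.
Wall normal N acts horizontally at the top; its moment arm is the height L sinθ = 7.7·sin67° = 7.088 m, counterclockwise.
Balancing moments: N × 7.088 = 131.2, giving N = 18.51 N.
ΣFx = 0 ⇒ f = N_wall = 18.51 N. ΣFy = 0 ⇒ N_floor = 87.22 N.
μ_min = f / N_floor = 18.51 / 87.22 = 0.212.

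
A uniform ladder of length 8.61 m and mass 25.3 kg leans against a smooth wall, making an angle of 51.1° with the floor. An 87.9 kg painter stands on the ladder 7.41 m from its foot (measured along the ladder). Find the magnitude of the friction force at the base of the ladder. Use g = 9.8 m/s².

f ≈ 698 N

Sum moments about the foot of the ladder (the floor normal and friction both act there and drop out).
Ladder weight 25.3×9.8 = 247.9 N acts at 4.305 m along the ladder; its horizontal arm is 4.305·cos51.1° = 2.703 m → τ = 670.1 N·m clockwise.
Painter: 87.9×9.8 = 861.4 N at 7.41 m → arm 4.653 m → τ = 4008 N·m clockwise.
Wall normal N acts horizontally at the top; its moment arm is the height L sinθ = 8.61·sin51.1° = 6.701 m, counterclockwise.
Balancing moments: N × 6.701 = 4678, giving N = 698 N.
ΣFx = 0: friction at the foot balances the wall's push, so f = N_wall = 698 N.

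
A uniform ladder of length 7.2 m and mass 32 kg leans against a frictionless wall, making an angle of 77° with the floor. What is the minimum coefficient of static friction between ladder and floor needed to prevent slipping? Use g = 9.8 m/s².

μ_min ≈ 0.115

Taking torques about the foot of the ladder:
Ladder weight 32×9.8 = 313.6 N acts at 3.6 m along the ladder; its horizontal arm is 3.6·cos77° = 0.8098 m → τ = 254 N·m clockwise.
Wall normal N acts horizontally at the top; its moment arm is the height L sinθ = 7.2·sin77° = 7.015 m, counterclockwise.
For rotational equilibrium, N × 7.015 = 254, so N = 36.21 N.
ΣFx = 0 ⇒ f = N_wall = 36.21 N. ΣFy = 0 ⇒ N_floor = 313.6 N.
μ_min = f / N_floor = 36.21 / 313.6 = 0.115.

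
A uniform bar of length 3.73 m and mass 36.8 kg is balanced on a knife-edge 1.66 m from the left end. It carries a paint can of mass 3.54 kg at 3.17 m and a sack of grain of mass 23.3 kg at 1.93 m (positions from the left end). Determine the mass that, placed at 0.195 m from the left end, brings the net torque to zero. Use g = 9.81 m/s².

Choose the knife-edge (at 1.66 m from the left end) as the axis so the support reaction has zero arm there.
Beam weight: 36.8 × 9.81 = 361 N down at 1.865 m → arm 0.205 m, τ = 361 × 0.205 = 74 N·m clockwise.
Paint can: 3.54 × 9.81 = 34.73 N down at 3.17 m → arm 1.51 m, τ = 34.73 × 1.51 = 52.44 N·m clockwise.
Sack of grain: 23.3 × 9.81 = 228.6 N down at 1.93 m → arm 0.27 m, τ = 228.6 × 0.27 = 61.72 N·m clockwise.
Net moment of known loads = 188.2 N·m clockwise.
An unknown mass m at 0.195 m has arm 1.465 m; its moment is m·g·1.465 counterclockwise.
For rotational equilibrium, m × 9.81 × 1.465 = 188.2, so m = 188.2 / (9.81 × 1.465) = 13.1 kg.

m ≈ 13.1 kg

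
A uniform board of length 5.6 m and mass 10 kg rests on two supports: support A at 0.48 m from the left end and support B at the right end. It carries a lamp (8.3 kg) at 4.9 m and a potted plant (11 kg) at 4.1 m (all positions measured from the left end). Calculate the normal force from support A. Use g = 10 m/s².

Choose support B as the axis so its reaction then has zero moment arm.
Beam weight: 10 × 10 = 100 N down at 2.8 m → arm 2.8 m, τ = 100 × 2.8 = 280 N·m counterclockwise.
Lamp: 8.3 × 10 = 83 N down at 4.9 m → arm 0.7 m, τ = 83 × 0.7 = 58.1 N·m counterclockwise.
Potted plant: 11 × 10 = 110 N down at 4.1 m → arm 1.5 m, τ = 110 × 1.5 = 165 N·m counterclockwise.
Net load moment about support B = 503.1 N·m counterclockwise.
Reaction R at support A is upward at 0.48 m, arm 5.12 m → moment R × 5.12 clockwise.
Balancing moments: R × 5.12 = 503.1, giving R = 98.3 N.

R_A ≈ 98.3 N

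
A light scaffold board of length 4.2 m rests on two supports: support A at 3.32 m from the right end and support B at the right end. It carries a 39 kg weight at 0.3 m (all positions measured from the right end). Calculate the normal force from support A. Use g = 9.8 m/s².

Choose support B as the axis so its reaction then has zero moment arm.
Weight: 39 × 9.8 = 382.2 N down at 0.3 m → arm 0.3 m, τ = 382.2 × 0.3 = 114.7 N·m counterclockwise.
Net load moment about support B = 114.7 N·m counterclockwise.
Reaction R at support A is upward at 3.32 m, arm 3.32 m → moment R × 3.32 clockwise.
Στ = 0 ⇒ R × 3.32 = 114.7 ⇒ R = 34.5 N.

R_A ≈ 34.5 N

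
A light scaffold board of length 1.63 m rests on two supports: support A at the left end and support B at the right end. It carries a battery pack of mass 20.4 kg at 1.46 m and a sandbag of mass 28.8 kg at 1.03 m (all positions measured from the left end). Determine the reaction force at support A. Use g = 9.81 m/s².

R_A ≈ 125 N

Choose support B as the axis so its reaction then has zero moment arm.
Battery pack: 20.4 × 9.81 = 200.1 N down at 1.46 m → arm 0.17 m, τ = 200.1 × 0.17 = 34.02 N·m counterclockwise.
Sandbag: 28.8 × 9.81 = 282.5 N down at 1.03 m → arm 0.6 m, τ = 282.5 × 0.6 = 169.5 N·m counterclockwise.
Net load moment about support B = 203.5 N·m counterclockwise.
Reaction R at support A is upward at 0 m, arm 1.63 m → moment R × 1.63 clockwise.
Setting net torque to zero: R × 1.63 = 203.5 → R = 125 N.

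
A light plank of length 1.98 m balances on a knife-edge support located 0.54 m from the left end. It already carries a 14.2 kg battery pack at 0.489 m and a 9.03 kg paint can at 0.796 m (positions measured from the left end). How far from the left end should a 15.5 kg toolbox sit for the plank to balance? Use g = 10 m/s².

x ≈ 0.438 m from the left end

Sum moments about the knife-edge support (at 0.54 m from the left end) (the support reaction has zero arm there).
Battery pack: 14.2 × 10 = 142 N down at 0.489 m → arm 0.051 m, τ = 142 × 0.051 = 7.242 N·m counterclockwise.
Paint can: 9.03 × 10 = 90.3 N down at 0.796 m → arm 0.256 m, τ = 90.3 × 0.256 = 23.12 N·m clockwise.
Net moment of existing loads = 15.88 N·m clockwise.
The toolbox weighs 15.5 × 10 = 155 N and must supply an equal counterclockwise moment, so its lever arm about the knife-edge support is 15.88 / 155 = 0.102 m.
That puts it at 0.54 − 0.102 = 0.438 m from the left end.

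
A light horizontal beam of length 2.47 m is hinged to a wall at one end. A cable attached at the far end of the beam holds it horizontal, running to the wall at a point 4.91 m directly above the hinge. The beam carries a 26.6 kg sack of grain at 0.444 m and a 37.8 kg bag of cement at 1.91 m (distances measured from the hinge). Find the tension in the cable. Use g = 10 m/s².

T ≈ 381 N

Choose the hinge as the axis so the unknown hinge reaction has zero arm there.
Sack of grain: 26.6 × 10 = 266 N down at 0.444 m → arm 0.444 m, τ = 266 × 0.444 = 118.1 N·m clockwise.
Bag of cement: 37.8 × 10 = 378 N down at 1.91 m → arm 1.91 m, τ = 378 × 1.91 = 722 N·m clockwise.
Total clockwise load moment = 840.1 N·m.
The cable tension T acts at 2.47 m; only its component perpendicular to the beam, T sinθ, produces torque. sinθ = h/√(h²+d²) = 4.91/√(4.91²+2.47²) = 0.8933.
Στ = 0 ⇒ T × 2.47 × 0.8933 = 840.1 ⇒ T = 840.1 / 2.206 = 381 N.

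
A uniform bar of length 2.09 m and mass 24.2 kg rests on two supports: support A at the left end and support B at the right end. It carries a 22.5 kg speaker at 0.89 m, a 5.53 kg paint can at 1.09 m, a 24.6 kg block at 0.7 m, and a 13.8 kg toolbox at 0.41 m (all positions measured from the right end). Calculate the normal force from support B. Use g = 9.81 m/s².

Choose support A as the axis so its reaction then has zero moment arm.
Beam weight: 24.2 × 9.81 = 237.4 N down at 1.045 m → arm 1.045 m, τ = 237.4 × 1.045 = 248.1 N·m clockwise.
Speaker: 22.5 × 9.81 = 220.7 N down at 0.89 m → arm 1.2 m, τ = 220.7 × 1.2 = 264.8 N·m clockwise.
Paint can: 5.53 × 9.81 = 54.25 N down at 1.09 m → arm 1 m, τ = 54.25 × 1 = 54.25 N·m clockwise.
Block: 24.6 × 9.81 = 241.3 N down at 0.7 m → arm 1.39 m, τ = 241.3 × 1.39 = 335.4 N·m clockwise.
Toolbox: 13.8 × 9.81 = 135.4 N down at 0.41 m → arm 1.68 m, τ = 135.4 × 1.68 = 227.5 N·m clockwise.
Net load moment about support A = 1130 N·m clockwise.
Reaction R at support B is upward at 0 m, arm 2.09 m → moment R × 2.09 counterclockwise.
Setting net torque to zero: R × 2.09 = 1130 → R = 541 N.

R_B ≈ 541 N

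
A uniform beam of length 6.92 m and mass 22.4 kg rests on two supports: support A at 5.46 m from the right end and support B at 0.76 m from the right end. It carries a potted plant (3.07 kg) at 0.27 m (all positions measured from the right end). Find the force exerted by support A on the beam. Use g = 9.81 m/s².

R_A ≈ 123 N

Take moments about support B.
Beam weight: 22.4 × 9.81 = 219.7 N down at 3.46 m → arm 2.7 m, τ = 219.7 × 2.7 = 593.2 N·m counterclockwise.
Potted plant: 3.07 × 9.81 = 30.12 N down at 0.27 m → arm 0.49 m, τ = 30.12 × 0.49 = 14.76 N·m clockwise.
Net load moment about support B = 578.4 N·m counterclockwise.
Reaction R at support A is upward at 5.46 m, arm 4.7 m → moment R × 4.7 clockwise.
For rotational equilibrium, R × 4.7 = 578.4, so R = 123 N.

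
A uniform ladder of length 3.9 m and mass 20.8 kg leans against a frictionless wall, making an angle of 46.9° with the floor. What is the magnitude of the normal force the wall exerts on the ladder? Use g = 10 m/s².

Take moments about the foot of the ladder.
Ladder weight 20.8×10 = 208 N acts at 1.95 m along the ladder; its horizontal arm is 1.95·cos46.9° = 1.332 m → τ = 277.1 N·m clockwise.
Wall normal N acts horizontally at the top; its moment arm is the height L sinθ = 3.9·sin46.9° = 2.848 m, counterclockwise.
Στ = 0 ⇒ N × 2.848 = 277.1 ⇒ N = 97.3 N.

N_wall ≈ 97.3 N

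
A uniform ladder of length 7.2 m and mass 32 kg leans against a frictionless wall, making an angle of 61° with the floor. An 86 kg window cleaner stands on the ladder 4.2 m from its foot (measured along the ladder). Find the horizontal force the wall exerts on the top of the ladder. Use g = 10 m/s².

Choose the foot of the ladder as the axis so the floor normal and friction both act there and drop out.
Ladder weight 32×10 = 320 N acts at 3.6 m along the ladder; its horizontal arm is 3.6·cos61° = 1.745 m → τ = 558.4 N·m clockwise.
Window cleaner: 86×10 = 860 N at 4.2 m → arm 2.036 m → τ = 1751 N·m clockwise.
Wall normal N acts horizontally at the top; its moment arm is the height L sinθ = 7.2·sin61° = 6.297 m, counterclockwise.
Setting net torque to zero: N × 6.297 = 2309 → N = 367 N.

N_wall ≈ 367 N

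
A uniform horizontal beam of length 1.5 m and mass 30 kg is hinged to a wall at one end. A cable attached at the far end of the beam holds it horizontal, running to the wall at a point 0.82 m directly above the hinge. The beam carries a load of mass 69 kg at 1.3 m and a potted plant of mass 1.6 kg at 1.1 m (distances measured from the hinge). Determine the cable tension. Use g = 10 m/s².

Sum moments about the hinge (the unknown hinge reaction has zero arm there).
Beam weight: 30 × 10 = 300 N down at 0.75 m → arm 0.75 m, τ = 300 × 0.75 = 225 N·m clockwise.
Load: 69 × 10 = 690 N down at 1.3 m → arm 1.3 m, τ = 690 × 1.3 = 897 N·m clockwise.
Potted plant: 1.6 × 10 = 16 N down at 1.1 m → arm 1.1 m, τ = 16 × 1.1 = 17.6 N·m clockwise.
Total clockwise load moment = 1140 N·m.
The cable tension T acts at 1.5 m; only its component perpendicular to the beam, T sinθ, produces torque. sinθ = h/√(h²+d²) = 0.82/√(0.82²+1.5²) = 0.4797.
Balancing moments: T × 1.5 × 0.4797 = 1140, giving T = 1140 / 0.7196 = 1580 N.

T ≈ 1580 N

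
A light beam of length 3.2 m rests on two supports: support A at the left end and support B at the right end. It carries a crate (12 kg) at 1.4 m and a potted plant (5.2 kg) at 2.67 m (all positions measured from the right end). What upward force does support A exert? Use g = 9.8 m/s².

About support B:
Crate: 12 × 9.8 = 117.6 N down at 1.4 m → arm 1.4 m, τ = 117.6 × 1.4 = 164.6 N·m counterclockwise.
Potted plant: 5.2 × 9.8 = 50.96 N down at 2.67 m → arm 2.67 m, τ = 50.96 × 2.67 = 136.1 N·m counterclockwise.
Net load moment about support B = 300.7 N·m counterclockwise.
Reaction R at support A is upward at 3.2 m, arm 3.2 m → moment R × 3.2 clockwise.
Στ = 0 ⇒ R × 3.2 = 300.7 ⇒ R = 94 N.

R_A ≈ 94 N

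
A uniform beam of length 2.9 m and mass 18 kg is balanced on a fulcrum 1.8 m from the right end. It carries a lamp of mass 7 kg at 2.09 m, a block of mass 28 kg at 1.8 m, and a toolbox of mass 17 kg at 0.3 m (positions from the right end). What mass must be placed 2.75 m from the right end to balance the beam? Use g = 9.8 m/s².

Sum moments about the fulcrum (at 1.8 m from the right end) (the support reaction has zero arm there).
Beam weight: 18 × 9.8 = 176.4 N down at 1.45 m → arm 0.35 m, τ = 176.4 × 0.35 = 61.74 N·m clockwise.
Lamp: 7 × 9.8 = 68.6 N down at 2.09 m → arm 0.29 m, τ = 68.6 × 0.29 = 19.89 N·m counterclockwise.
Block: acts at the fulcrum, moment arm 0 → no torque.
Toolbox: 17 × 9.8 = 166.6 N down at 0.3 m → arm 1.5 m, τ = 166.6 × 1.5 = 249.9 N·m clockwise.
Net moment of known loads = 291.8 N·m clockwise.
An unknown mass m at 2.75 m has arm 0.95 m; its moment is m·g·0.95 counterclockwise.
For rotational equilibrium, m × 9.8 × 0.95 = 291.8, so m = 291.8 / (9.8 × 0.95) = 31.3 kg.

m ≈ 31.3 kg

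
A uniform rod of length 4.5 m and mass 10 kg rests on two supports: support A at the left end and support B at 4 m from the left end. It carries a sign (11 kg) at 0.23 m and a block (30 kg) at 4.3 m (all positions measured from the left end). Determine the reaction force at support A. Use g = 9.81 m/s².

Take moments about support B.
Beam weight: 10 × 9.81 = 98.1 N down at 2.25 m → arm 1.75 m, τ = 98.1 × 1.75 = 171.7 N·m counterclockwise.
Sign: 11 × 9.81 = 107.9 N down at 0.23 m → arm 3.77 m, τ = 107.9 × 3.77 = 406.8 N·m counterclockwise.
Block: 30 × 9.81 = 294.3 N down at 4.3 m → arm 0.3 m, τ = 294.3 × 0.3 = 88.29 N·m clockwise.
Net load moment about support B = 490.2 N·m counterclockwise.
Reaction R at support A is upward at 0 m, arm 4 m → moment R × 4 clockwise.
For rotational equilibrium, R × 4 = 490.2, so R = 123 N.

R_A ≈ 123 N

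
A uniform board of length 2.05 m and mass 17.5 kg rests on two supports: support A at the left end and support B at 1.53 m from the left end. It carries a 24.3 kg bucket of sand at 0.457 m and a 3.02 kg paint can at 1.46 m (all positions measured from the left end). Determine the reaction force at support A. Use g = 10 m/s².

R_A ≈ 230 N

Choose support B as the axis so its reaction then has zero moment arm.
Beam weight: 17.5 × 10 = 175 N down at 1.025 m → arm 0.505 m, τ = 175 × 0.505 = 88.38 N·m counterclockwise.
Bucket of sand: 24.3 × 10 = 243 N down at 0.457 m → arm 1.073 m, τ = 243 × 1.073 = 260.7 N·m counterclockwise.
Paint can: 3.02 × 10 = 30.2 N down at 1.46 m → arm 0.07 m, τ = 30.2 × 0.07 = 2.114 N·m counterclockwise.
Net load moment about support B = 351.2 N·m counterclockwise.
Reaction R at support A is upward at 0 m, arm 1.53 m → moment R × 1.53 clockwise.
Στ = 0 ⇒ R × 1.53 = 351.2 ⇒ R = 230 N.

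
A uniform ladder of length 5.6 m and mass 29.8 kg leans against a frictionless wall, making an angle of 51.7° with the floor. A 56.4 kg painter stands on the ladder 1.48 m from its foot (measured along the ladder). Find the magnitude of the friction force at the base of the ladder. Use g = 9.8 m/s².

f ≈ 231 N

Taking torques about the foot of the ladder:
Ladder weight 29.8×9.8 = 292 N acts at 2.8 m along the ladder; its horizontal arm is 2.8·cos51.7° = 1.735 m → τ = 506.6 N·m clockwise.
Painter: 56.4×9.8 = 552.7 N at 1.48 m → arm 0.9173 m → τ = 507 N·m clockwise.
Wall normal N acts horizontally at the top; its moment arm is the height L sinθ = 5.6·sin51.7° = 4.395 m, counterclockwise.
Στ = 0 ⇒ N × 4.395 = 1014 ⇒ N = 231 N.
ΣFx = 0: friction at the foot balances the wall's push, so f = N_wall = 231 N.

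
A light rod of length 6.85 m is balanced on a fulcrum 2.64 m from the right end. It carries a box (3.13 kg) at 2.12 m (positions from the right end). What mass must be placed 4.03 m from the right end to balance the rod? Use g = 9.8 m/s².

About the fulcrum (at 2.64 m from the right end):
Box: 3.13 × 9.8 = 30.67 N down at 2.12 m → arm 0.52 m, τ = 30.67 × 0.52 = 15.95 N·m clockwise.
Net moment of known loads = 15.95 N·m clockwise.
An unknown mass m at 4.03 m has arm 1.39 m; its moment is m·g·1.39 counterclockwise.
Setting net torque to zero: m × 9.8 × 1.39 = 15.95 → m = 15.95 / (9.8 × 1.39) = 1.17 kg.

m ≈ 1.17 kg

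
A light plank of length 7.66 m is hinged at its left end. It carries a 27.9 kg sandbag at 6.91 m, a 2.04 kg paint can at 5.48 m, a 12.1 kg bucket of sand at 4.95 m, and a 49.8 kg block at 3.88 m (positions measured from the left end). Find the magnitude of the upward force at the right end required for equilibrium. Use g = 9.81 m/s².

Choose the left end as the axis so the unknown pivot reaction has zero arm there.
Sandbag: 27.9 × 9.81 = 273.7 N down at 6.91 m → arm 6.91 m, τ = 273.7 × 6.91 = 1891 N·m clockwise.
Paint can: 2.04 × 9.81 = 20.01 N down at 5.48 m → arm 5.48 m, τ = 20.01 × 5.48 = 109.7 N·m clockwise.
Bucket of sand: 12.1 × 9.81 = 118.7 N down at 4.95 m → arm 4.95 m, τ = 118.7 × 4.95 = 587.6 N·m clockwise.
Block: 49.8 × 9.81 = 488.5 N down at 3.88 m → arm 3.88 m, τ = 488.5 × 3.88 = 1895 N·m clockwise.
Net moment of the loads = 4483 N·m clockwise.
The upward force F acts at the right end, arm 7.66 m, giving F × 7.66 counterclockwise.
Setting net torque to zero: F × 7.66 = 4483 → F = 4483 / 7.66 = 585 N.

F ≈ 585 N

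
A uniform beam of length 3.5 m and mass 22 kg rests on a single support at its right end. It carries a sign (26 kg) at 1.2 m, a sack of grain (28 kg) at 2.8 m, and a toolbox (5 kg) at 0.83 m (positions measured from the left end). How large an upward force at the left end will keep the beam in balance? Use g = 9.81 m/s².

F ≈ 368 N

Taking torques about the right end:
Beam weight: 22 × 9.81 = 215.8 N down at 1.75 m → arm 1.75 m, τ = 215.8 × 1.75 = 377.7 N·m counterclockwise.
Sign: 26 × 9.81 = 255.1 N down at 1.2 m → arm 2.3 m, τ = 255.1 × 2.3 = 586.7 N·m counterclockwise.
Sack of grain: 28 × 9.81 = 274.7 N down at 2.8 m → arm 0.7 m, τ = 274.7 × 0.7 = 192.3 N·m counterclockwise.
Toolbox: 5 × 9.81 = 49.05 N down at 0.83 m → arm 2.67 m, τ = 49.05 × 2.67 = 131 N·m counterclockwise.
Net moment of the loads = 1288 N·m counterclockwise.
The upward force F acts at the left end, arm 3.5 m, giving F × 3.5 clockwise.
For rotational equilibrium, F × 3.5 = 1288, so F = 1288 / 3.5 = 368 N.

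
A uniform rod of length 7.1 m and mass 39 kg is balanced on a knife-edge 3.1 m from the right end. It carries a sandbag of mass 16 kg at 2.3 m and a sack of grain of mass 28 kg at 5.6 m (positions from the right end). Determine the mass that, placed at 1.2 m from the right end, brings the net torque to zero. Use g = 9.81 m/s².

Sum moments about the knife-edge (at 3.1 m from the right end) (the support reaction has zero arm there).
Beam weight: 39 × 9.81 = 382.6 N down at 3.55 m → arm 0.45 m, τ = 382.6 × 0.45 = 172.2 N·m counterclockwise.
Sandbag: 16 × 9.81 = 157 N down at 2.3 m → arm 0.8 m, τ = 157 × 0.8 = 125.6 N·m clockwise.
Sack of grain: 28 × 9.81 = 274.7 N down at 5.6 m → arm 2.5 m, τ = 274.7 × 2.5 = 686.8 N·m counterclockwise.
Net moment of known loads = 733.4 N·m counterclockwise.
An unknown mass m at 1.2 m has arm 1.9 m; its moment is m·g·1.9 clockwise.
Setting net torque to zero: m × 9.81 × 1.9 = 733.4 → m = 733.4 / (9.81 × 1.9) = 39.3 kg.

m ≈ 39.3 kg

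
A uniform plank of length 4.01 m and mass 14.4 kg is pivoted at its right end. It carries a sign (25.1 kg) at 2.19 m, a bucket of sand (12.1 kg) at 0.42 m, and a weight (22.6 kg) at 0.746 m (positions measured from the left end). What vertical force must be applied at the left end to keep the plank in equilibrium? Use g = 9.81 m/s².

Take moments about the right end.
Beam weight: 14.4 × 9.81 = 141.3 N down at 2.005 m → arm 2.005 m, τ = 141.3 × 2.005 = 283.3 N·m counterclockwise.
Sign: 25.1 × 9.81 = 246.2 N down at 2.19 m → arm 1.82 m, τ = 246.2 × 1.82 = 448.1 N·m counterclockwise.
Bucket of sand: 12.1 × 9.81 = 118.7 N down at 0.42 m → arm 3.59 m, τ = 118.7 × 3.59 = 426.1 N·m counterclockwise.
Weight: 22.6 × 9.81 = 221.7 N down at 0.746 m → arm 3.264 m, τ = 221.7 × 3.264 = 723.6 N·m counterclockwise.
Net moment of the loads = 1881 N·m counterclockwise.
The upward force F acts at the left end, arm 4.01 m, giving F × 4.01 clockwise.
For rotational equilibrium, F × 4.01 = 1881, so F = 1881 / 4.01 = 469 N.

F ≈ 469 N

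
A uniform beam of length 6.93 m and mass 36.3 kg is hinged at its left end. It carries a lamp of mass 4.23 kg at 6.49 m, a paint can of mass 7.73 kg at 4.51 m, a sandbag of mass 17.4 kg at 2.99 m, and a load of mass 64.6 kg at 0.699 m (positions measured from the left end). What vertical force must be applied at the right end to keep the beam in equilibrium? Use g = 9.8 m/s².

F ≈ 403 N

Take moments about the left end.
Beam weight: 36.3 × 9.8 = 355.7 N down at 3.465 m → arm 3.465 m, τ = 355.7 × 3.465 = 1233 N·m clockwise.
Lamp: 4.23 × 9.8 = 41.45 N down at 6.49 m → arm 6.49 m, τ = 41.45 × 6.49 = 269 N·m clockwise.
Paint can: 7.73 × 9.8 = 75.75 N down at 4.51 m → arm 4.51 m, τ = 75.75 × 4.51 = 341.6 N·m clockwise.
Sandbag: 17.4 × 9.8 = 170.5 N down at 2.99 m → arm 2.99 m, τ = 170.5 × 2.99 = 509.8 N·m clockwise.
Load: 64.6 × 9.8 = 633.1 N down at 0.699 m → arm 0.699 m, τ = 633.1 × 0.699 = 442.5 N·m clockwise.
Net moment of the loads = 2796 N·m clockwise.
The upward force F acts at the right end, arm 6.93 m, giving F × 6.93 counterclockwise.
For rotational equilibrium, F × 6.93 = 2796, so F = 2796 / 6.93 = 403 N.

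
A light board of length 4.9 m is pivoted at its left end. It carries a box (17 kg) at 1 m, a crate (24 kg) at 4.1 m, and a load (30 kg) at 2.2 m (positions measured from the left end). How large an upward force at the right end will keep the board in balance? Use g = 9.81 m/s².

F ≈ 363 N

Sum moments about the left end (the unknown pivot reaction has zero arm there).
Box: 17 × 9.81 = 166.8 N down at 1 m → arm 1 m, τ = 166.8 × 1 = 166.8 N·m clockwise.
Crate: 24 × 9.81 = 235.4 N down at 4.1 m → arm 4.1 m, τ = 235.4 × 4.1 = 965.1 N·m clockwise.
Load: 30 × 9.81 = 294.3 N down at 2.2 m → arm 2.2 m, τ = 294.3 × 2.2 = 647.5 N·m clockwise.
Net moment of the loads = 1779 N·m clockwise.
The upward force F acts at the right end, arm 4.9 m, giving F × 4.9 counterclockwise.
Στ = 0 ⇒ F × 4.9 = 1779 ⇒ F = 1779 / 4.9 = 363 N.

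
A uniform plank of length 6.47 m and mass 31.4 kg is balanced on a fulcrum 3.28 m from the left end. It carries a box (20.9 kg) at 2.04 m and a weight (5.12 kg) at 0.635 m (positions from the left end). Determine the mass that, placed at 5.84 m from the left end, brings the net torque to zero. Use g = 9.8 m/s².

m ≈ 16 kg

About the fulcrum (at 3.28 m from the left end):
Beam weight: 31.4 × 9.8 = 307.7 N down at 3.235 m → arm 0.045 m, τ = 307.7 × 0.045 = 13.85 N·m counterclockwise.
Box: 20.9 × 9.8 = 204.8 N down at 2.04 m → arm 1.24 m, τ = 204.8 × 1.24 = 254 N·m counterclockwise.
Weight: 5.12 × 9.8 = 50.18 N down at 0.635 m → arm 2.645 m, τ = 50.18 × 2.645 = 132.7 N·m counterclockwise.
Net moment of known loads = 400.6 N·m counterclockwise.
An unknown mass m at 5.84 m has arm 2.56 m; its moment is m·g·2.56 clockwise.
Balancing moments: m × 9.8 × 2.56 = 400.6, giving m = 400.6 / (9.8 × 2.56) = 16 kg.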